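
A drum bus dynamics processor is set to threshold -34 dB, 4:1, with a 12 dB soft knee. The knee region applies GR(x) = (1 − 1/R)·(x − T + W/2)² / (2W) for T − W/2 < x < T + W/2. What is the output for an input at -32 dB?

-34 dB

x − T + W/2 = -32 − (-34) + 6 = 8.
GR = (1 − 1/4) × 8² / 24 = 0.75 × 64 / 24 = 2 dB.
Output = -32 − 2 = -34 dB.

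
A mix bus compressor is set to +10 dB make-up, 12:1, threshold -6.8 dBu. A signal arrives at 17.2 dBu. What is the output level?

5.2 dBu

17.2 dBu sits 24 dB over threshold.
12:1 compression reduces that to 24/12 = 2 dB over.
So the level is -6.8 + 2 = -4.8 dBu; make-up adds 10 dB, giving 5.2 dBu.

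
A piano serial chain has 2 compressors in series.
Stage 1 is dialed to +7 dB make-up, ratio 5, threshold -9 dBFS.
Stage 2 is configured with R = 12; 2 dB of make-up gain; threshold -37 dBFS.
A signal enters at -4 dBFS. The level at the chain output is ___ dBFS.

-32 dBFS

Stage 1: 5 dB above -9 dBFS, reduced 5:1 to 1 dB above → -8 dBFS; +7 dB make-up → -1 dBFS.
Stage 2: overshoot 36 dB → 36/12 = 3 dB → -34 dBFS; +2 dB make-up → -32 dBFS.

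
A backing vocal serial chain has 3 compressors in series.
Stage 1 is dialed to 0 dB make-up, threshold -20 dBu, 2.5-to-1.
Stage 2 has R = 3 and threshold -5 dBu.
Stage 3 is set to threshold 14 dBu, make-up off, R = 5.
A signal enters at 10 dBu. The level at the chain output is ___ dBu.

Stage 1: 30 dB above -20 dBu, reduced 2.5:1 to 12 dB above → -8 dBu.
Stage 2: below threshold (-8 ≤ -5); passes unchanged; output -8 dBu.
Stage 3: below threshold (-8 ≤ 14); passes unchanged; output -8 dBu.

-8 dBu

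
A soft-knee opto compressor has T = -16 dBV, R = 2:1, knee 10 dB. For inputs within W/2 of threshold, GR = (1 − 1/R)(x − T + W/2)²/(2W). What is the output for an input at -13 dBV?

x − T + W/2 = -13 − (-16) + 5 = 8.
GR = (1 − 1/2) × 8² / 20 = 0.5 × 64 / 20 = 1.6 dB.
Output = -13 − 1.6 = -14.6 dBV.

-14.6 dBV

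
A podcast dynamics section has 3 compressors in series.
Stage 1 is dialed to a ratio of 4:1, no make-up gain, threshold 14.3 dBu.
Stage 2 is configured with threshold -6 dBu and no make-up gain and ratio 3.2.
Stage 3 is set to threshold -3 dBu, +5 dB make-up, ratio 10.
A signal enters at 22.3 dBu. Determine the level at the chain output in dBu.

2.396875 dBu

Stage 1: 22.3 dBu is 8 dB over 14.3 dBu; at 4:1 that becomes 2 dB over, giving 16.3 dBu.
Stage 2: 22.3 dB above -6 dBu, reduced 3.2:1 to 6.96875 dB above → 0.96875 dBu.
Stage 3: 0.96875 dBu is 3.96875 dB over -3 dBu; at 10:1 that becomes 0.396875 dB over, giving -2.603125 dBu; +5 dB make-up → 2.396875 dBu.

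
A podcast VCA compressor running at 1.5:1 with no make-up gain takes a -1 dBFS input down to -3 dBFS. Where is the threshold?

-7 dBFS

Input is 6 dB above T (since output overshoot × R = input overshoot: (-3 − T)·1.5 = -1 − T gives T = -7 dBFS).
Check: -7 + (-1 − (-7))/1.5 = -7 + 4 = -3 dBFS. ✓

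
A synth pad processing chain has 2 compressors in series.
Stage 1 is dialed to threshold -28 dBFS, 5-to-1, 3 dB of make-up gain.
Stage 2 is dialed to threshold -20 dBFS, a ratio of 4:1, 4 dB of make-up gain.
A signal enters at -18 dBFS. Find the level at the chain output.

Stage 1: -18 dBFS is 10 dB over -28 dBFS; at 5:1 that becomes 2 dB over, giving -26 dBFS; +3 dB make-up → -23 dBFS.
Stage 2: -23 dBFS ≤ -20 dBFS, so stage 2 doesn't engage; make-up brings it to -19 dBFS.

-19 dBFS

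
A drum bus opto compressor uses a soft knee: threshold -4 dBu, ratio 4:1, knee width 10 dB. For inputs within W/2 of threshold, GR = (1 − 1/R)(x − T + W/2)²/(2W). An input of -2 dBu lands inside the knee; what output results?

x − T + W/2 = -2 − (-4) + 5 = 7.
GR = (1 − 1/4) × 7² / 20 = 0.75 × 49 / 20 = 1.8375 dB.
Output = -2 − 1.8375 = -3.8375 dBu.

-3.8375 dBu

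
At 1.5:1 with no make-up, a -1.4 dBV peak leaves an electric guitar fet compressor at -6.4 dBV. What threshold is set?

Input is 15 dB above T (since output overshoot × R = input overshoot: (-6.4 − T)·1.5 = -1.4 − T gives T = -16.4 dBV).
Check: -16.4 + (-1.4 − (-16.4))/1.5 = -16.4 + 10 = -6.4 dBV. ✓

-16.4 dBV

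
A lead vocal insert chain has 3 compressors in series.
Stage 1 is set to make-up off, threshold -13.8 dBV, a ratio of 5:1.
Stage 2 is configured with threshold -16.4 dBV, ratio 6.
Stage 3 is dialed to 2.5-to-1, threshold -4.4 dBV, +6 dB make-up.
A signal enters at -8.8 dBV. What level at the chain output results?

-9.8 dBV

Stage 1: -8.8 dBV is 5 dB over -13.8 dBV; at 5:1 that becomes 1 dB over, giving -12.8 dBV.
Stage 2: 3.6 dB above -16.4 dBV, reduced 6:1 to 0.6 dB above → -15.8 dBV.
Stage 3: -15.8 dBV ≤ -4.4 dBV, so stage 3 doesn't engage; make-up brings it to -9.8 dBV.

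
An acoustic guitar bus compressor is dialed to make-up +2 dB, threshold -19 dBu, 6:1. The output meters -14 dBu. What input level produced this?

Remove make-up: -14 − 2 = -16 dBu.
That's 3 dB above the -19 dBu threshold.
Undo the ratio: input overshoot = 3 × 6 = 18 dB, giving input = -1 dBu.

-1 dBu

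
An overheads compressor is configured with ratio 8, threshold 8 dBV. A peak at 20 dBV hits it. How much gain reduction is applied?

Overshoot = 20 − 8 = 12 dB.
After 8:1 compression the overshoot becomes 12/8 = 1.5 dB.
GR = overshoot in − overshoot out = 12 − 1.5 = 10.5 dB.

10.5 dB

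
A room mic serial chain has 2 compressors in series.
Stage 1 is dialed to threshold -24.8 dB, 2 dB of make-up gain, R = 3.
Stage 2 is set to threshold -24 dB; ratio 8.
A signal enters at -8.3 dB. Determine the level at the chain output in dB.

-23.1625 dB

Stage 1: 16.5 dB above -24.8 dB, reduced 3:1 to 5.5 dB above → -19.3 dB; +2 dB make-up → -17.3 dB.
Stage 2: 6.7 dB above -24 dB, reduced 8:1 to 0.8375 dB above → -23.1625 dB.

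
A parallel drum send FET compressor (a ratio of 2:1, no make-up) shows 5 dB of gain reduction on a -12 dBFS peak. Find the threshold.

-22 dBFS

Let T be the threshold. Output overshoot = (input overshoot)/R, so -17 − T = (-12 − T)/2.
2·(-17 − T) = -12 − T → 1·T = -34 − (-12) = -22.
T = -22/1 = -22 dBFS.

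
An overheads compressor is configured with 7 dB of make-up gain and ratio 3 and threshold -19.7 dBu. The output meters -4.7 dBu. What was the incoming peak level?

4.3 dBu

Remove make-up: -4.7 − 7 = -11.7 dBu.
The compressed level sits -11.7 − (-19.7) = 8 dB over threshold.
Before 3:1 compression the overshoot was 8 × 3 = 24 dB, so input = -19.7 + 24 = 4.3 dBu.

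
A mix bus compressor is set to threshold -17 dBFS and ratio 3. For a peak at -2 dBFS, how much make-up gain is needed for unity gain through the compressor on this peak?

Overshoot 15 dB → 15/3 = 5 dB after compression, so the compressed level is -17 + 5 = -12 dBFS.
Make-up = target − compressed = -2 − (-12) = 10 dB.

10 dB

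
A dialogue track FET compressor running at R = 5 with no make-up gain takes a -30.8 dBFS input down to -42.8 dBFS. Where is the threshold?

Gain reduction = -30.8 − (-42.8) = 12 dB; output overshoot = GR / (R − 1) = 12 / 4 = 3 dB.
Threshold = output − output overshoot = -42.8 − 3 = -45.8 dBFS.

-45.8 dBFS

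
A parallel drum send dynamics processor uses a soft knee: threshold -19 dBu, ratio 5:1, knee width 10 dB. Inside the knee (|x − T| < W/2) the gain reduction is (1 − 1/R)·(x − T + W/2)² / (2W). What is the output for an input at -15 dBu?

-18.24 dBu

x − T + W/2 = -15 − (-19) + 5 = 9.
GR = (1 − 1/5) × 9² / 20 = 0.8 × 81 / 20 = 3.24 dB.
Output = -15 − 3.24 = -18.24 dBu.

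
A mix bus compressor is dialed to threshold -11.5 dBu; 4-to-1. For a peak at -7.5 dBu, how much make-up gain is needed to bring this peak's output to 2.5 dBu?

Overshoot 4 dB → 4/4 = 1 dB after compression, so the compressed level is -11.5 + 1 = -10.5 dBu.
Make-up = target − compressed = 2.5 − (-10.5) = 13 dB.

13 dB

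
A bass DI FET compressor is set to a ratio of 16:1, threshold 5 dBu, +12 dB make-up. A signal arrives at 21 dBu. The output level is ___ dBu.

The input is 16 dB above the 5 dBu threshold.
16:1 compression reduces that to 16/16 = 1 dB over.
That puts the output at 6 dBu; make-up adds 12 dB, giving 18 dBu.

18 dBu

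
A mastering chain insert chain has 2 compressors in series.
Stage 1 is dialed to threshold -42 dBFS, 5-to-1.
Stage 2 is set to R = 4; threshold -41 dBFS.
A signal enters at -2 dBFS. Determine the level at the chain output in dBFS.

-39.25 dBFS

Stage 1: -2 dBFS is 40 dB over -42 dBFS; at 5:1 that becomes 8 dB over, giving -34 dBFS.
Stage 2: overshoot 7 dB → 7/4 = 1.75 dB → -39.25 dBFS.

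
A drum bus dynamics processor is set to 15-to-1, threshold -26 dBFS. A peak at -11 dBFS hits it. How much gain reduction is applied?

14 dB

-11 dBFS exceeds the threshold by 15 dB.
A 15:1 ratio leaves 1 dB of that excess.
So the signal is attenuated by 15 − 1 = 14 dB.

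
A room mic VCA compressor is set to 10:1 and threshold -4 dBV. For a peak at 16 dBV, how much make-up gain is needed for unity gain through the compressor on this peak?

18 dB

The peak compresses to -4 + 20/10 = -2 dBV.
To reach 16 dBV requires 16 − (-2) = 18 dB of make-up.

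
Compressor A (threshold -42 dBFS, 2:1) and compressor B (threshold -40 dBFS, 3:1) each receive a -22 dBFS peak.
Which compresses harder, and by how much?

B, by 2 dB

A: GR = 20 − 20/2 = 10 dB.
B: GR = 18 − 18/3 = 12 dB.
Difference: 2 dB in favour of B.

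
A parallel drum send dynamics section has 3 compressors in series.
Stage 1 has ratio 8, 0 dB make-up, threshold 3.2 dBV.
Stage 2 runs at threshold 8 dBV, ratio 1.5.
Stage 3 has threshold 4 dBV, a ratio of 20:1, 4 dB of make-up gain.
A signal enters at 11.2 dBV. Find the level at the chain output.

8.01 dBV

Stage 1: 11.2 dBV is 8 dB over 3.2 dBV; at 8:1 that becomes 1 dB over, giving 4.2 dBV.
Stage 2: 4.2 dBV is at or below the 8 dBV threshold — no compression; output 4.2 dBV.
Stage 3: overshoot 0.2 dB → 0.2/20 = 0.01 dB → 4.01 dBV; +4 dB make-up → 8.01 dBV.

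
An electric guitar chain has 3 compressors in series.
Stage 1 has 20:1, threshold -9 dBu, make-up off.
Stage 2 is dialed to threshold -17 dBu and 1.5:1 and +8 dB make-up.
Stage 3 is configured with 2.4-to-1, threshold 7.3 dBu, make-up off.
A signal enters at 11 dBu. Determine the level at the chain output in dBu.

-3 dBu

Stage 1: overshoot 20 dB → 20/20 = 1 dB → -8 dBu.
Stage 2: -8 dBu is 9 dB over -17 dBu; at 1.5:1 that becomes 6 dB over, giving -11 dBu; +8 dB make-up → -3 dBu.
Stage 3: below threshold (-3 ≤ 7.3); passes unchanged; output -3 dBu.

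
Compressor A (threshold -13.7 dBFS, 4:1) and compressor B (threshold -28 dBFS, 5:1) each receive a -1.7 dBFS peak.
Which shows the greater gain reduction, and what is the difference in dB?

A: overshoot 12 dB → output overshoot 3 dB → GR 9 dB.
B: overshoot 26.3 dB → output overshoot 5.26 dB → GR 21.04 dB.
Difference: 12.04 dB in favour of B.

B, by 12.04 dB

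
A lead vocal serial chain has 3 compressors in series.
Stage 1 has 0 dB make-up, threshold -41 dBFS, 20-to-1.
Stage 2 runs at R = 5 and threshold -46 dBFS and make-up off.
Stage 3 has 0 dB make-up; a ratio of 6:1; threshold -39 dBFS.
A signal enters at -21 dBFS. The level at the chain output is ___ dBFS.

-44.8 dBFS

Stage 1: overshoot 20 dB → 20/20 = 1 dB → -40 dBFS.
Stage 2: -40 dBFS is 6 dB over -46 dBFS; at 5:1 that becomes 1.2 dB over, giving -44.8 dBFS.
Stage 3: -44.8 dBFS is at or below the -39 dBFS threshold — no compression; output -44.8 dBFS.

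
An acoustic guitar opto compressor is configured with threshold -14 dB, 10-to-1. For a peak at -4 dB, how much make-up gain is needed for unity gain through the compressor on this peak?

9 dB

Overshoot 10 dB → 10/10 = 1 dB after compression, so the compressed level is -14 + 1 = -13 dB.
Make-up = target − compressed = -4 − (-13) = 9 dB.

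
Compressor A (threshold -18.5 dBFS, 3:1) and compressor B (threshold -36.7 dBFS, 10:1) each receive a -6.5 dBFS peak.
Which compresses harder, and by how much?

A: 12 dB over, compressed to 4 dB over, so 8 dB of GR.
B: 30.2 dB over, compressed to 3.02 dB over, so 27.18 dB of GR.
B applies 19.18 dB more gain reduction.

B, by 19.18 dB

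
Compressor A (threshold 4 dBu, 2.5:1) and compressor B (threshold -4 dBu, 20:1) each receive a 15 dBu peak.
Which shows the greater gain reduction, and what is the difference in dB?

A: 11 dB over, compressed to 4.4 dB over, so 6.6 dB of GR.
B: 19 dB over, compressed to 0.95 dB over, so 18.05 dB of GR.
B reduces 11.45 dB more.

B, by 11.45 dB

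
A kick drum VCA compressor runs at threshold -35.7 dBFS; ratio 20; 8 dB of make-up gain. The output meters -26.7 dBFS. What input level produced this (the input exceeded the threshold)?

-15.7 dBFS

Stripping the +8 dB make-up gives -34.7 dBFS at the gain stage.
That's 1 dB above the -35.7 dBFS threshold.
Undo the ratio: input overshoot = 1 × 20 = 20 dB, giving input = -15.7 dBFS.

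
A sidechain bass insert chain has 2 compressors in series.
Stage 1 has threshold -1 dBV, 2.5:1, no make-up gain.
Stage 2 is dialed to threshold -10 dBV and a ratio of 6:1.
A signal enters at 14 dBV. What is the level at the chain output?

-7.5 dBV

Stage 1: overshoot 15 dB → 15/2.5 = 6 dB → 5 dBV.
Stage 2: 5 dBV is 15 dB over -10 dBV; at 6:1 that becomes 2.5 dB over, giving -7.5 dBV.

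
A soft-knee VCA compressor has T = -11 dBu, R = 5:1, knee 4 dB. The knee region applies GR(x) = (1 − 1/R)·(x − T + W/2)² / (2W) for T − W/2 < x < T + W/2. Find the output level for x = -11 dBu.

x − T + W/2 = -11 − (-11) + 2 = 2.
GR = (1 − 1/5) × 2² / 8 = 0.8 × 4 / 8 = 0.4 dB.
Output = -11 − 0.4 = -11.4 dBu.

-11.4 dBu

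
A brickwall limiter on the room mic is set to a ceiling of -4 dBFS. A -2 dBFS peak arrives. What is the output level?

-4 dBFS

At ∞:1, everything above -4 dBFS is held at the ceiling.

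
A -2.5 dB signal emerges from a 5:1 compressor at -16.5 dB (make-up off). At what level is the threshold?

-20 dB

Gain reduction = -2.5 − (-16.5) = 14 dB; output overshoot = GR / (R − 1) = 14 / 4 = 3.5 dB.
Threshold = output − output overshoot = -16.5 − 3.5 = -20 dB.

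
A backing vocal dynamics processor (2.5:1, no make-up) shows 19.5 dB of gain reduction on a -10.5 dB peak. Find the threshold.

-43 dB

Input is 32.5 dB above T (since output overshoot × R = input overshoot: (-30 − T)·2.5 = -10.5 − T gives T = -43 dB).
Check: -43 + (-10.5 − (-43))/2.5 = -43 + 13 = -30 dB. ✓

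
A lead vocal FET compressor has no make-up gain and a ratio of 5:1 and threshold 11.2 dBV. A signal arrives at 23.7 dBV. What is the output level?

23.7 dBV sits 12.5 dB over threshold.
5:1 compression reduces that to 12.5/5 = 2.5 dB over.
So the level is 11.2 + 2.5 = 13.7 dBV.

13.7 dBV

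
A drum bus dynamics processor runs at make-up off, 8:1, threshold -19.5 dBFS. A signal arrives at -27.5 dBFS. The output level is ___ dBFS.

-27.5 dBFS

-27.5 dBFS is 8 dB below the -19.5 dBFS threshold, so no gain reduction is applied.
Output = input = -27.5 dBFS.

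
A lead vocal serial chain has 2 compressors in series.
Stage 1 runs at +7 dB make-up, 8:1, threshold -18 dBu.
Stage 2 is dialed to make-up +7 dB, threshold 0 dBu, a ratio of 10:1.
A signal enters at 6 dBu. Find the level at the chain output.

-1 dBu

Stage 1: 6 dBu is 24 dB over -18 dBu; at 8:1 that becomes 3 dB over, giving -15 dBu; +7 dB make-up → -8 dBu.
Stage 2: -8 dBu is at or below the 0 dBu threshold — no compression; make-up brings it to -1 dBu.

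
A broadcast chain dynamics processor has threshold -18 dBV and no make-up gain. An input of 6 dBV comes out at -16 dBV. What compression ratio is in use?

Input overshoot = 6 − (-18) = 24 dB; output overshoot = -16 − (-18) = 2 dB.
Ratio = 24 / 2 = 12.

12:1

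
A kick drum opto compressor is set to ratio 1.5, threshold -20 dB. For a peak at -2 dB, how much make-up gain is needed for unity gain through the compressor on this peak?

6 dB

Without make-up, output = threshold + overshoot/1.5 = -20 + 12 = -8 dB.
Gap to target: 6 dB.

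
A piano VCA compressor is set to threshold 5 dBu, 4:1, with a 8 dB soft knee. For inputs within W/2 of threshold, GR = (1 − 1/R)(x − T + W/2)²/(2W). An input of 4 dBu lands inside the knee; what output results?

x − T + W/2 = 4 − 5 + 4 = 3.
GR = (1 − 1/4) × 3² / 16 = 0.75 × 9 / 16 = 0.421875 dB.
Output = 4 − 0.421875 = 3.578125 dBu.

3.578125 dBu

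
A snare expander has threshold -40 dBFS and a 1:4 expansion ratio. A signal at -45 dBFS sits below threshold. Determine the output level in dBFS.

Below threshold, a 1:4 expander applies gain = (4−1)×(T − x) of attenuation.
(4−1) × 5 = 15 dB, so output = -45 − 15 = -60 dBFS.

-60 dBFS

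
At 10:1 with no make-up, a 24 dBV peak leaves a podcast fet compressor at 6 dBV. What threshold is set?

Input is 20 dB above T (since output overshoot × R = input overshoot: (6 − T)·10 = 24 − T gives T = 4 dBV).
Check: 4 + (24 − 4)/10 = 4 + 2 = 6 dBV. ✓

4 dBV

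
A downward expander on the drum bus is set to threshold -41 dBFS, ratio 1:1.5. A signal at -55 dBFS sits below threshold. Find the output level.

-62 dBFS

Below threshold, a 1:1.5 expander applies gain = (1.5−1)×(T − x) of attenuation.
(1.5−1) × 14 = 7 dB, so output = -55 − 7 = -62 dBFS.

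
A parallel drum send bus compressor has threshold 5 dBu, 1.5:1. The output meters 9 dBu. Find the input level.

That's 4 dB above the 5 dBu threshold.
Before 1.5:1 compression the overshoot was 4 × 1.5 = 6 dB, so input = 5 + 6 = 11 dBu.

11 dBu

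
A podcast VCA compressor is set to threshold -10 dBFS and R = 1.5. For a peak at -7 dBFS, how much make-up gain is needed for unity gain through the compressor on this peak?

Overshoot 3 dB → 3/1.5 = 2 dB after compression, so the compressed level is -10 + 2 = -8 dBFS.
Make-up = target − compressed = -7 − (-8) = 1 dB.

1 dB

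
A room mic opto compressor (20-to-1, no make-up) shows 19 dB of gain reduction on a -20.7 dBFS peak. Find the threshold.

-40.7 dBFS

Input is 20 dB above T (since output overshoot × R = input overshoot: (-39.7 − T)·20 = -20.7 − T gives T = -40.7 dBFS).
Check: -40.7 + (-20.7 − (-40.7))/20 = -40.7 + 1 = -39.7 dBFS. ✓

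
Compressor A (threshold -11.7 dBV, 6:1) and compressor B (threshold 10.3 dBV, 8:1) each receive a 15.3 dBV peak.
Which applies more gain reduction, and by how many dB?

A: 27 dB over, compressed to 4.5 dB over, so 22.5 dB of GR.
B: 5 dB over, compressed to 0.625 dB over, so 4.375 dB of GR.
A reduces 18.125 dB more.

A, by 18.125 dB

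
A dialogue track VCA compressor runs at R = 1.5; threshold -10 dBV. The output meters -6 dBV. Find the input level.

Post-compression overshoot = -6 − (-10) = 4 dB.
Before 1.5:1 compression the overshoot was 4 × 1.5 = 6 dB, so input = -10 + 6 = -4 dBV.

-4 dBV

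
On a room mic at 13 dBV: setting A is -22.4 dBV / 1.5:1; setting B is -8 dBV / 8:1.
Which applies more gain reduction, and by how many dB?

A: GR = 35.4 − 35.4/1.5 = 11.8 dB.
B: GR = 21 − 21/8 = 18.375 dB.
Difference: 6.575 dB in favour of B.

B, by 6.575 dB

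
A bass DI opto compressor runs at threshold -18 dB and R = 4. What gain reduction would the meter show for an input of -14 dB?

3 dB

The signal is 4 dB above threshold.
At 4:1, output sits 4/4 = 1 dB above threshold.
GR = overshoot in − overshoot out = 4 − 1 = 3 dB.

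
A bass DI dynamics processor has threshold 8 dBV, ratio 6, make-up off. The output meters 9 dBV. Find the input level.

14 dBV

That's 1 dB above the 8 dBV threshold.
Input overshoot = R × output overshoot = 6 dB → input = 8 + 6 = 14 dBV.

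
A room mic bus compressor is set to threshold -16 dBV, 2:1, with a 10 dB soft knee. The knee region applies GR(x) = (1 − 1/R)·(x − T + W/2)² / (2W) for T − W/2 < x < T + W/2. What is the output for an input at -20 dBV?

x − T + W/2 = -20 − (-16) + 5 = 1.
GR = (1 − 1/2) × 1² / 20 = 0.5 × 1 / 20 = 0.025 dB.
Output = -20 − 0.025 = -20.025 dBV.

-20.025 dBV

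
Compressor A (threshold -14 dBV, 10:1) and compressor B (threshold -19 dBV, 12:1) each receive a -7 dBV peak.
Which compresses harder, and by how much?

B, by 4.7 dB

A: GR = 7 − 7/10 = 6.3 dB.
B: GR = 12 − 12/12 = 11 dB.
B reduces 4.7 dB more.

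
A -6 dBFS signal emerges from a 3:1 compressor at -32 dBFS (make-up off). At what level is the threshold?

Gain reduction = -6 − (-32) = 26 dB; output overshoot = GR / (R − 1) = 26 / 2 = 13 dB.
Threshold = output − output overshoot = -32 − 13 = -45 dBFS.

-45 dBFS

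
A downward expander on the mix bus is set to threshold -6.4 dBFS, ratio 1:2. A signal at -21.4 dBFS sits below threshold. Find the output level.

-36.4 dBFS

Below threshold, a 1:2 expander applies gain = (2−1)×(T − x) of attenuation.
(2−1) × 15 = 15 dB, so output = -21.4 − 15 = -36.4 dBFS.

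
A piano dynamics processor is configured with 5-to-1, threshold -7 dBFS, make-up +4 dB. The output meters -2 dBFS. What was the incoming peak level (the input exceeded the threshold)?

-2 dBFS

Before make-up, the level was -2 − 4 = -6 dBFS.
Post-compression overshoot = -6 − (-7) = 1 dB.
Before 5:1 compression the overshoot was 1 × 5 = 5 dB, so input = -7 + 5 = -2 dBFS.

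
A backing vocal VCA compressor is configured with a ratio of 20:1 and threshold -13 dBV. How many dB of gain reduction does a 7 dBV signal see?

19 dB

The signal is 20 dB above threshold.
At 20:1, output sits 20/20 = 1 dB above threshold.
Gain reduction = 20 − 1 = 19 dB.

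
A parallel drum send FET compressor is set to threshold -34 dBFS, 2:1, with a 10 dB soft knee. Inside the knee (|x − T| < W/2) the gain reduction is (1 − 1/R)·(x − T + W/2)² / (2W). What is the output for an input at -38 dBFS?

x − T + W/2 = -38 − (-34) + 5 = 1.
GR = (1 − 1/2) × 1² / 20 = 0.5 × 1 / 20 = 0.025 dB.
Output = -38 − 0.025 = -38.025 dBFS.

-38.025 dBFS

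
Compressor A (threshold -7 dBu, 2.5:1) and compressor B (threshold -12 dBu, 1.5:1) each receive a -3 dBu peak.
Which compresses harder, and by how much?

B, by 0.6 dB

A: GR = 4 − 4/2.5 = 2.4 dB.
B: GR = 9 − 9/1.5 = 3 dB.
B reduces 0.6 dB more.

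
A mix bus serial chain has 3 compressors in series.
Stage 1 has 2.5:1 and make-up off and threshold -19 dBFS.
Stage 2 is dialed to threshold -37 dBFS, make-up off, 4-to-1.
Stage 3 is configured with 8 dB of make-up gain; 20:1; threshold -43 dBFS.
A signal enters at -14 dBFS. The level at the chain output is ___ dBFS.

-34.45 dBFS

Stage 1: 5 dB above -19 dBFS, reduced 2.5:1 to 2 dB above → -17 dBFS.
Stage 2: overshoot 20 dB → 20/4 = 5 dB → -32 dBFS.
Stage 3: 11 dB above -43 dBFS, reduced 20:1 to 0.55 dB above → -42.45 dBFS; +8 dB make-up → -34.45 dBFS.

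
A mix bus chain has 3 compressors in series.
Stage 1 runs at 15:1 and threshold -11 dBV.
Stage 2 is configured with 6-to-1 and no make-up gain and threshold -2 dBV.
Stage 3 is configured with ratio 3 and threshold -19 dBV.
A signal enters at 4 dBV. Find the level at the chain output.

Stage 1: 4 dBV is 15 dB over -11 dBV; at 15:1 that becomes 1 dB over, giving -10 dBV.
Stage 2: -10 dBV ≤ -2 dBV, so stage 2 doesn't engage; output -10 dBV.
Stage 3: -10 dBV is 9 dB over -19 dBV; at 3:1 that becomes 3 dB over, giving -16 dBV.

-16 dBV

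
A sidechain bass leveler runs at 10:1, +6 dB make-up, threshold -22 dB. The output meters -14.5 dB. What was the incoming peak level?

Before make-up, the level was -14.5 − 6 = -20.5 dB.
Post-compression overshoot = -20.5 − (-22) = 1.5 dB.
Undo the ratio: input overshoot = 1.5 × 10 = 15 dB, giving input = -7 dB.

-7 dB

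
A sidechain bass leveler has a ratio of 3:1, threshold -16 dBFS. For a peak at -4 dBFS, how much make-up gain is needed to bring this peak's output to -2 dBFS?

10 dB

The peak compresses to -16 + 12/3 = -12 dBFS.
To reach -2 dBFS requires -2 − (-12) = 10 dB of make-up.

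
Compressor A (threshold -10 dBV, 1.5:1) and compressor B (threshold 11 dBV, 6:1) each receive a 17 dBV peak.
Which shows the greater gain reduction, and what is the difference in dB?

A: GR = 27 − 27/1.5 = 9 dB.
B: GR = 6 − 6/6 = 5 dB.
Difference: 4 dB in favour of A.

A, by 4 dB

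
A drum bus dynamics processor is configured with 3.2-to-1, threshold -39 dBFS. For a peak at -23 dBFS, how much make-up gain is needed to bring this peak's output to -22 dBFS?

Without make-up, output = threshold + overshoot/3.2 = -39 + 5 = -34 dBFS.
Gap to target: 12 dB.

12 dB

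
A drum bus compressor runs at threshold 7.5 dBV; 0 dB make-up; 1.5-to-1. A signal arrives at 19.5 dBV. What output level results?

15.5 dBV

Overshoot: 19.5 − 7.5 = 12 dB.
The 12 dB excess becomes 8 dB after 1.5:1 reduction.
Output = 7.5 + 8 = 15.5 dBV.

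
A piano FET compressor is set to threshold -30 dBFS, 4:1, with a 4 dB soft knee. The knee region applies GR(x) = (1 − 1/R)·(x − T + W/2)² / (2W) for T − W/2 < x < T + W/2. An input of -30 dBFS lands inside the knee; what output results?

x − T + W/2 = -30 − (-30) + 2 = 2.
GR = (1 − 1/4) × 2² / 8 = 0.75 × 4 / 8 = 0.375 dB.
Output = -30 − 0.375 = -30.375 dBFS.

-30.375 dBFS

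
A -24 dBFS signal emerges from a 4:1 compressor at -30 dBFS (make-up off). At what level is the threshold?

-32 dBFS

Gain reduction = -24 − (-30) = 6 dB; output overshoot = GR / (R − 1) = 6 / 3 = 2 dB.
Threshold = output − output overshoot = -30 − 2 = -32 dBFS.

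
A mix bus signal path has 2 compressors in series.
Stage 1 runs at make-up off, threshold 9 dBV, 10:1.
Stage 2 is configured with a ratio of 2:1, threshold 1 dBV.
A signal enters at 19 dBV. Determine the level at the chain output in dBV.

Stage 1: overshoot 10 dB → 10/10 = 1 dB → 10 dBV.
Stage 2: 10 dBV is 9 dB over 1 dBV; at 2:1 that becomes 4.5 dB over, giving 5.5 dBV.

5.5 dBV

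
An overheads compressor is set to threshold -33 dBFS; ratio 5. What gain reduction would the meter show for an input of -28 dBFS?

The signal is 5 dB above threshold.
A 5:1 ratio leaves 1 dB of that excess.
GR = overshoot in − overshoot out = 5 − 1 = 4 dB.

4 dB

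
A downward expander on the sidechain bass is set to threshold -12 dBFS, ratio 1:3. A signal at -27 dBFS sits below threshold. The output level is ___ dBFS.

Below threshold, a 1:3 expander applies gain = (3−1)×(T − x) of attenuation.
(3−1) × 15 = 30 dB, so output = -27 − 30 = -57 dBFS.

-57 dBFS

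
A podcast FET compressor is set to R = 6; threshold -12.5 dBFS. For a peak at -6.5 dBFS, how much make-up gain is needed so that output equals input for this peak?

Without make-up, output = threshold + overshoot/6 = -12.5 + 1 = -11.5 dBFS.
Gap to target: 5 dB.

5 dB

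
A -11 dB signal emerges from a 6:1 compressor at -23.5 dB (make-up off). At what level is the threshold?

Input is 15 dB above T (since output overshoot × R = input overshoot: (-23.5 − T)·6 = -11 − T gives T = -26 dB).
Check: -26 + (-11 − (-26))/6 = -26 + 2.5 = -23.5 dB. ✓

-26 dB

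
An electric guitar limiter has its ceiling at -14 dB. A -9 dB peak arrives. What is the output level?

-14 dB

At ∞:1, everything above -14 dB is held at the ceiling.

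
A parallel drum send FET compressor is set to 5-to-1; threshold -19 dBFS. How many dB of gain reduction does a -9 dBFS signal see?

8 dB

The signal is 10 dB above threshold.
At 5:1, output sits 10/5 = 2 dB above threshold.
GR = overshoot in − overshoot out = 10 − 2 = 8 dB.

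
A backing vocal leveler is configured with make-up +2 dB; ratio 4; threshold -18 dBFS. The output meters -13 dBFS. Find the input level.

Stripping the +2 dB make-up gives -15 dBFS at the gain stage.
Post-compression overshoot = -15 − (-18) = 3 dB.
Before 4:1 compression the overshoot was 3 × 4 = 12 dB, so input = -18 + 12 = -6 dBFS.

-6 dBFS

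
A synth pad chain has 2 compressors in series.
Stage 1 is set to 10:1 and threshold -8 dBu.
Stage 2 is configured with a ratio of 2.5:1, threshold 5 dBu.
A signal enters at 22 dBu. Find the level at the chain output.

-5 dBu

Stage 1: overshoot 30 dB → 30/10 = 3 dB → -5 dBu.
Stage 2: -5 dBu is at or below the 5 dBu threshold — no compression; output -5 dBu.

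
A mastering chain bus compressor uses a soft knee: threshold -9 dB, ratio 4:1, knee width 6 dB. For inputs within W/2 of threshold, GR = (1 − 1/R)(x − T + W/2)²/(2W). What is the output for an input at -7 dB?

-8.5625 dB

x − T + W/2 = -7 − (-9) + 3 = 5.
GR = (1 − 1/4) × 5² / 12 = 0.75 × 25 / 12 = 1.5625 dB.
Output = -7 − 1.5625 = -8.5625 dB.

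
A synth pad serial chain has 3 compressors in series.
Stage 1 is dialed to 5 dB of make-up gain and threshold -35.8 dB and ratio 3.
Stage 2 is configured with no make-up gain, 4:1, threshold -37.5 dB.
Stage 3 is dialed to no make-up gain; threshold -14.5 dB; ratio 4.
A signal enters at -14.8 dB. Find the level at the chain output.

Stage 1: overshoot 21 dB → 21/3 = 7 dB → -28.8 dB; +5 dB make-up → -23.8 dB.
Stage 2: 13.7 dB above -37.5 dB, reduced 4:1 to 3.425 dB above → -34.075 dB.
Stage 3: below threshold (-34.075 ≤ -14.5); passes unchanged; output -34.075 dB.

-34.075 dB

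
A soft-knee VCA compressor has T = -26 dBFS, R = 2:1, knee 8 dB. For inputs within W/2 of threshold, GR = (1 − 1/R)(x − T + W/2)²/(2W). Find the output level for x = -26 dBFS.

x − T + W/2 = -26 − (-26) + 4 = 4.
GR = (1 − 1/2) × 4² / 16 = 0.5 × 16 / 16 = 0.5 dB.
Output = -26 − 0.5 = -26.5 dBFS.

-26.5 dBFS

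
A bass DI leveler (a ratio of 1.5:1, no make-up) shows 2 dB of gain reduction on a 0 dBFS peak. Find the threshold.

-6 dBFS

Gain reduction = 0 − (-2) = 2 dB; output overshoot = GR / (R − 1) = 2 / 0.5 = 4 dB.
Threshold = output − output overshoot = -2 − 4 = -6 dBFS.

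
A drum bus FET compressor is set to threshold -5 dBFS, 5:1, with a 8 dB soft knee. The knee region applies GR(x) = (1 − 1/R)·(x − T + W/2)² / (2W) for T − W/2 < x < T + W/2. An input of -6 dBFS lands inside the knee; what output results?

-6.45 dBFS

x − T + W/2 = -6 − (-5) + 4 = 3.
GR = (1 − 1/5) × 3² / 16 = 0.8 × 9 / 16 = 0.45 dB.
Output = -6 − 0.45 = -6.45 dBFS.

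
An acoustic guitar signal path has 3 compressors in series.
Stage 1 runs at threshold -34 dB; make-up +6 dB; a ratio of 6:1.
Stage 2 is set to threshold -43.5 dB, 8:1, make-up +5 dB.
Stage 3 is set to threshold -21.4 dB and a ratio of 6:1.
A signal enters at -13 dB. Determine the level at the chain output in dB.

-36.125 dB

Stage 1: overshoot 21 dB → 21/6 = 3.5 dB → -30.5 dB; +6 dB make-up → -24.5 dB.
Stage 2: overshoot 19 dB → 19/8 = 2.375 dB → -41.125 dB; +5 dB make-up → -36.125 dB.
Stage 3: -36.125 dB is at or below the -21.4 dB threshold — no compression; output -36.125 dB.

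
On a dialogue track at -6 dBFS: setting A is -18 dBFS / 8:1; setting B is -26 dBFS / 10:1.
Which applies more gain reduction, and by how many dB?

A: 12 dB over, compressed to 1.5 dB over, so 10.5 dB of GR.
B: 20 dB over, compressed to 2 dB over, so 18 dB of GR.
B reduces 7.5 dB more.

B, by 7.5 dB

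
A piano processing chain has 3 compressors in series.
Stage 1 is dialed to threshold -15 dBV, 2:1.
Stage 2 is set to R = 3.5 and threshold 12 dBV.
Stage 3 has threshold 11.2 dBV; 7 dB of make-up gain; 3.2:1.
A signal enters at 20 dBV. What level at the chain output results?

Stage 1: 35 dB above -15 dBV, reduced 2:1 to 17.5 dB above → 2.5 dBV.
Stage 2: 2.5 dBV is at or below the 12 dBV threshold — no compression; output 2.5 dBV.
Stage 3: below threshold (2.5 ≤ 11.2); passes unchanged; make-up brings it to 9.5 dBV.

9.5 dBV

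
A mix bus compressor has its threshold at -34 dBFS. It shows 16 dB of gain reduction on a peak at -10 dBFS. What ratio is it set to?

3:1

Input overshoot = -10 − (-34) = 24 dB.
Output overshoot = 24 − 16 = 8 dB.
Ratio = input overshoot / output overshoot = 24 / 8 = 3.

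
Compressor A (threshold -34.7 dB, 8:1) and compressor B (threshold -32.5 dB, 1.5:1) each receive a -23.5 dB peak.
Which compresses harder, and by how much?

A: overshoot 11.2 dB → output overshoot 1.4 dB → GR 9.8 dB.
B: overshoot 9 dB → output overshoot 6 dB → GR 3 dB.
A applies 6.8 dB more gain reduction.

A, by 6.8 dB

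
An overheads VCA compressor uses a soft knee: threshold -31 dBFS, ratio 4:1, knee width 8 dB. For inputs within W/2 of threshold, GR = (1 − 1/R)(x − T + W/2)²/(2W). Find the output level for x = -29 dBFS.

x − T + W/2 = -29 − (-31) + 4 = 6.
GR = (1 − 1/4) × 6² / 16 = 0.75 × 36 / 16 = 1.6875 dB.
Output = -29 − 1.6875 = -30.6875 dBFS.

-30.6875 dBFS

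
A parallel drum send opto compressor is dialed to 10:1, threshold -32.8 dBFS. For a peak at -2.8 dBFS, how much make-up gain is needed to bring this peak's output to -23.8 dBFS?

Without make-up, output = threshold + overshoot/10 = -32.8 + 3 = -29.8 dBFS.
Gap to target: 6 dB.

6 dB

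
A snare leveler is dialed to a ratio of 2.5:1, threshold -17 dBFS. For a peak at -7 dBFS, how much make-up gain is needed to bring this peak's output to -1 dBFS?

Without make-up, output = threshold + overshoot/2.5 = -17 + 4 = -13 dBFS.
Gap to target: 12 dB.

12 dB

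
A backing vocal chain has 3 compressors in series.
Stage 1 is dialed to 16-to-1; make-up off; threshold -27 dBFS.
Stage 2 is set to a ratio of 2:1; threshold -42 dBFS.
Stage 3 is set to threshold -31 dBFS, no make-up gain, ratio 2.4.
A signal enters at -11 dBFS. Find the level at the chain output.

Stage 1: 16 dB above -27 dBFS, reduced 16:1 to 1 dB above → -26 dBFS.
Stage 2: -26 dBFS is 16 dB over -42 dBFS; at 2:1 that becomes 8 dB over, giving -34 dBFS.
Stage 3: -34 dBFS is at or below the -31 dBFS threshold — no compression; output -34 dBFS.

-34 dBFS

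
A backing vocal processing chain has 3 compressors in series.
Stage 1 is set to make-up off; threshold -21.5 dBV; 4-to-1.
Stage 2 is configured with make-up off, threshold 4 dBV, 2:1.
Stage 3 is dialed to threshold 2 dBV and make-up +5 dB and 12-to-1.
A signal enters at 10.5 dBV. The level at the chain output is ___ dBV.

Stage 1: 10.5 dBV is 32 dB over -21.5 dBV; at 4:1 that becomes 8 dB over, giving -13.5 dBV.
Stage 2: below threshold (-13.5 ≤ 4); passes unchanged; output -13.5 dBV.
Stage 3: -13.5 dBV is at or below the 2 dBV threshold — no compression; make-up brings it to -8.5 dBV.

-8.5 dBV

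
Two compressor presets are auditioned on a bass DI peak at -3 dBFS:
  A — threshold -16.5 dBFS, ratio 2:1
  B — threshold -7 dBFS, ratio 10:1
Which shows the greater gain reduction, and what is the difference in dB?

A, by 3.15 dB

A: 13.5 dB over, compressed to 6.75 dB over, so 6.75 dB of GR.
B: 4 dB over, compressed to 0.4 dB over, so 3.6 dB of GR.
Difference: 3.15 dB in favour of A.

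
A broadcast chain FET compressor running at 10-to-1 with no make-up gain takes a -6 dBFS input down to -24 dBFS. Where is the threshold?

-26 dBFS

Let T be the threshold. Output overshoot = (input overshoot)/R, so -24 − T = (-6 − T)/10.
10·(-24 − T) = -6 − T → 9·T = -240 − (-6) = -234.
T = -234/9 = -26 dBFS.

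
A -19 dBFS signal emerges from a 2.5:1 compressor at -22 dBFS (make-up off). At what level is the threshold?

Gain reduction = -19 − (-22) = 3 dB; output overshoot = GR / (R − 1) = 3 / 1.5 = 2 dB.
Threshold = output − output overshoot = -22 − 2 = -24 dBFS.

-24 dBFS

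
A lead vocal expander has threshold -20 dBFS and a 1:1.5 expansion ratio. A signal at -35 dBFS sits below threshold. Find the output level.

The input is 15 dB below the -20 dBFS threshold.
A 1:1.5 expander multiplies undershoot by 1.5: 15 × 1.5 = 22.5 dB below threshold.
Output = -20 − 22.5 = -42.5 dBFS.

-42.5 dBFS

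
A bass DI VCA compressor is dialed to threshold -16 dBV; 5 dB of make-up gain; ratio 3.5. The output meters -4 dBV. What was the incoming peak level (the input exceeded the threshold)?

Remove make-up: -4 − 5 = -9 dBV.
Post-compression overshoot = -9 − (-16) = 7 dB.
Input overshoot = R × output overshoot = 24.5 dB → input = -16 + 24.5 = 8.5 dBV.

8.5 dBV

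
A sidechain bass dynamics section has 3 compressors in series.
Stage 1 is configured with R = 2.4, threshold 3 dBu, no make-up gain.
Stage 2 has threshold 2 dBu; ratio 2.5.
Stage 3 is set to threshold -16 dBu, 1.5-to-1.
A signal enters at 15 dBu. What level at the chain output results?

Stage 1: 12 dB above 3 dBu, reduced 2.4:1 to 5 dB above → 8 dBu.
Stage 2: 6 dB above 2 dBu, reduced 2.5:1 to 2.4 dB above → 4.4 dBu.
Stage 3: overshoot 20.4 dB → 20.4/1.5 = 13.6 dB → -2.4 dBu.

-2.4 dBu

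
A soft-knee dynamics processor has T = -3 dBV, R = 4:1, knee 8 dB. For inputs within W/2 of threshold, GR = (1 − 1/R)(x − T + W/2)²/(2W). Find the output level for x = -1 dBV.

x − T + W/2 = -1 − (-3) + 4 = 6.
GR = (1 − 1/4) × 6² / 16 = 0.75 × 36 / 16 = 1.6875 dB.
Output = -1 − 1.6875 = -2.6875 dBV.

-2.6875 dBV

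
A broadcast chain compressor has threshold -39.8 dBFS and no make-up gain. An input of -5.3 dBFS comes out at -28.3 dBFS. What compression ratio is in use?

3:1

Input overshoot = -5.3 − (-39.8) = 34.5 dB; output overshoot = -28.3 − (-39.8) = 11.5 dB.
Ratio = 34.5 / 11.5 = 3.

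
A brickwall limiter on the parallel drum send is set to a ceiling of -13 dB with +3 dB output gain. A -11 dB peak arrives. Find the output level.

At ∞:1, everything above -13 dB is held at the ceiling.
Output gain then adds 3 dB: -13 + 3 = -10 dB.

-10 dB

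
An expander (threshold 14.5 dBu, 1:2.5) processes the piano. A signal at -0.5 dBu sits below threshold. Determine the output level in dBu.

Below threshold, a 1:2.5 expander applies gain = (2.5−1)×(T − x) of attenuation.
(2.5−1) × 15 = 22.5 dB, so output = -0.5 − 22.5 = -23 dBu.

-23 dBu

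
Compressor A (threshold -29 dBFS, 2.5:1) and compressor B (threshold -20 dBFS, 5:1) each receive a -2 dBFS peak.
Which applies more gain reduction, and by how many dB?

A, by 1.8 dB

A: overshoot 27 dB → output overshoot 10.8 dB → GR 16.2 dB.
B: overshoot 18 dB → output overshoot 3.6 dB → GR 14.4 dB.
Difference: 1.8 dB in favour of A.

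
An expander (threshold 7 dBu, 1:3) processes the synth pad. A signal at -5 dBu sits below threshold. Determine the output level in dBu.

Undershoot = 7 − (-5) = 12 dB.
At 1:3, that expands to 36 dB under threshold.
Output = 7 − 36 = -29 dBu.

-29 dBu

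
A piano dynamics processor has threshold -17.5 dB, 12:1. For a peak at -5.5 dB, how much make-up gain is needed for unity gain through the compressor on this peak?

The peak compresses to -17.5 + 12/12 = -16.5 dB.
To reach -5.5 dB requires -5.5 − (-16.5) = 11 dB of make-up.

11 dB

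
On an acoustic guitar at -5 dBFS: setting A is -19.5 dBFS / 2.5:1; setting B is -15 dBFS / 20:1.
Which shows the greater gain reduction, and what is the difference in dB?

B, by 0.8 dB

A: overshoot 14.5 dB → output overshoot 5.8 dB → GR 8.7 dB.
B: overshoot 10 dB → output overshoot 0.5 dB → GR 9.5 dB.
B reduces 0.8 dB more.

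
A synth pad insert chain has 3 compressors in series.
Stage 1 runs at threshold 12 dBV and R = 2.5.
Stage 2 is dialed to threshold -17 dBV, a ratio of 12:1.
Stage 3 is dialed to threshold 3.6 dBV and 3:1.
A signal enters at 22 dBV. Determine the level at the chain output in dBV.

-14.25 dBV

Stage 1: 22 dBV is 10 dB over 12 dBV; at 2.5:1 that becomes 4 dB over, giving 16 dBV.
Stage 2: 33 dB above -17 dBV, reduced 12:1 to 2.75 dB above → -14.25 dBV.
Stage 3: -14.25 dBV ≤ 3.6 dBV, so stage 3 doesn't engage; output -14.25 dBV.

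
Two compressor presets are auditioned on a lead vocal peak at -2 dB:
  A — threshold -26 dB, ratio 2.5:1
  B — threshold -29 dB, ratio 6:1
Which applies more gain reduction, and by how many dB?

A: GR = 24 − 24/2.5 = 14.4 dB.
B: GR = 27 − 27/6 = 22.5 dB.
Difference: 8.1 dB in favour of B.

B, by 8.1 dB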